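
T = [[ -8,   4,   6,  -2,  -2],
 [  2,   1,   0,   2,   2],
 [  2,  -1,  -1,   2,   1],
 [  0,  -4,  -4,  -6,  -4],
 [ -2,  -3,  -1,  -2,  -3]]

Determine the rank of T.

Row reduce to echelon form.
R2 ← R2 + (1/4)·R1: [0, 2, 3/2, 3/2, 3/2]
R3 ← R3 + (1/4)·R1: [0, 0, 1/2, 3/2, 1/2]
R5 ← R5 − (1/4)·R1: [0, -4, -5/2, -3/2, -5/2]
R4 ← R4 + (2)·R2: [0, 0, -1, -3, -1]
R5 ← R5 + (2)·R2: [0, 0, 1/2, 3/2, 1/2]
R4 ← R4 + (2)·R3: [0, 0, 0, 0, 0]
R5 ← R5 − R3: [0, 0, 0, 0, 0]
Echelon form has 3 nonzero rows, so rank(T) = 3.

3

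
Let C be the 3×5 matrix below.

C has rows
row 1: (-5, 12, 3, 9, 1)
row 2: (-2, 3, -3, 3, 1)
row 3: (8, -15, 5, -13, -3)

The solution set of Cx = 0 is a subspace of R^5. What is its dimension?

3

Row reduce to echelon form.
R2 ← R2 − (2/5)·R1: [0, -9/5, -21/5, -3/5, 3/5]
R3 ← R3 + (8/5)·R1: [0, 21/5, 49/5, 7/5, -7/5]
R3 ← R3 + (7/3)·R2: [0, 0, 0, 0, 0]
2 nonzero rows, so rank(C) = 2.
C has 5 columns; by rank–nullity, nullity = 5 − 2 = 3.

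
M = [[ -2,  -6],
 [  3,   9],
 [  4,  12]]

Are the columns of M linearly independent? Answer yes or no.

Row reduce M to echelon form.
R2 ← R2 + (3/2)·R1: [0, 0]
R3 ← R3 + (2)·R1: [0, 0]
1 pivot among 2 columns.
Only 1 < 2 pivot columns, so the columns are linearly dependent.

no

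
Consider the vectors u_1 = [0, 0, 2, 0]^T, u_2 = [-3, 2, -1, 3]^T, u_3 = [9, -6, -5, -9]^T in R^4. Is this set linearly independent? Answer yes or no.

Form the matrix with these vectors as rows and row reduce.
Swap R1 ↔ R2
R3 ← R3 + (3)·R1: [0, 0, -8, 0]
R3 ← R3 + (4)·R2: [0, 0, 0, 0]
2 nonzero rows, so the 3 vectors span a space of dimension 2.
Since 2 < 3, the vectors are linearly dependent.

no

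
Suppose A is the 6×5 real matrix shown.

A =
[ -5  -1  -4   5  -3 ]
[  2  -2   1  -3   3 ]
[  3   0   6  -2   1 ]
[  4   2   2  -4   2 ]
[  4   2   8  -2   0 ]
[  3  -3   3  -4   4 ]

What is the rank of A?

3

Row reduce to echelon form.
R2 ← R2 + (2/5)·R1: [0, -12/5, -3/5, -1, 9/5]
R3 ← R3 + (3/5)·R1: [0, -3/5, 18/5, 1, -4/5]
R4 ← R4 + (4/5)·R1: [0, 6/5, -6/5, 0, -2/5]
R5 ← R5 + (4/5)·R1: [0, 6/5, 24/5, 2, -12/5]
R6 ← R6 + (3/5)·R1: [0, -18/5, 3/5, -1, 11/5]
R3 ← R3 − (1/4)·R2: [0, 0, 15/4, 5/4, -5/4]
R4 ← R4 + (1/2)·R2: [0, 0, -3/2, -1/2, 1/2]
R5 ← R5 + (1/2)·R2: [0, 0, 9/2, 3/2, -3/2]
R6 ← R6 − (3/2)·R2: [0, 0, 3/2, 1/2, -1/2]
R4 ← R4 + (2/5)·R3: [0, 0, 0, 0, 0]
R5 ← R5 − (6/5)·R3: [0, 0, 0, 0, 0]
R6 ← R6 − (2/5)·R3: [0, 0, 0, 0, 0]
Echelon form has 3 nonzero rows, so rank(A) = 3.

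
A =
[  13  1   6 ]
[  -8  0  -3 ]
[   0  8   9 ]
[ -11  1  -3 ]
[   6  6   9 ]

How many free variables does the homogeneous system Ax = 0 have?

Row reduce to echelon form.
R2 ← R2 + (8/13)·R1: [0, 8/13, 9/13]
R4 ← R4 + (11/13)·R1: [0, 24/13, 27/13]
R5 ← R5 − (6/13)·R1: [0, 72/13, 81/13]
R3 ← R3 − (13)·R2: [0, 0, 0]
R4 ← R4 − (3)·R2: [0, 0, 0]
R5 ← R5 − (9)·R2: [0, 0, 0]
2 nonzero rows, so rank(A) = 2.
A has 3 columns; by rank–nullity, nullity = 3 − 2 = 1.

1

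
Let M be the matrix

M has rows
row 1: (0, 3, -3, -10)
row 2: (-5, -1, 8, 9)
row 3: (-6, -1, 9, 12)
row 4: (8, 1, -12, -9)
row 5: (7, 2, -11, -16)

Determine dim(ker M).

Row reduce to echelon form.
Swap R1 ↔ R2
R3 ← R3 − (6/5)·R1: [0, 1/5, -3/5, 6/5]
R4 ← R4 + (8/5)·R1: [0, -3/5, 4/5, 27/5]
R5 ← R5 + (7/5)·R1: [0, 3/5, 1/5, -17/5]
R3 ← R3 − (1/15)·R2: [0, 0, -2/5, 28/15]
R4 ← R4 + (1/5)·R2: [0, 0, 1/5, 17/5]
R5 ← R5 − (1/5)·R2: [0, 0, 4/5, -7/5]
R4 ← R4 + (1/2)·R3: [0, 0, 0, 13/3]
R5 ← R5 + (2)·R3: [0, 0, 0, 7/3]
R5 ← R5 − (7/13)·R4: [0, 0, 0, 0]
4 nonzero rows, so rank(M) = 4.
M has 4 columns; by rank–nullity, nullity = 4 − 4 = 0.

0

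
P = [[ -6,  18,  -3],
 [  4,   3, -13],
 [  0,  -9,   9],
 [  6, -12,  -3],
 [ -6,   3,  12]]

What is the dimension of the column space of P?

2

Row reduce to echelon form.
R2 ← R2 + (2/3)·R1: [0, 15, -15]
R4 ← R4 + R1: [0, 6, -6]
R5 ← R5 − R1: [0, -15, 15]
R3 ← R3 + (3/5)·R2: [0, 0, 0]
R4 ← R4 − (2/5)·R2: [0, 0, 0]
R5 ← R5 + R2: [0, 0, 0]
Echelon form has 2 nonzero rows, so rank(P) = 2.
The column space has dimension equal to the rank: 2.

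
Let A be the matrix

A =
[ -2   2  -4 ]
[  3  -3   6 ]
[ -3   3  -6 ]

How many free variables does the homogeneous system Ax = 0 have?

2

Row reduce to echelon form.
R2 ← R2 + (3/2)·R1: [0, 0, 0]
R3 ← R3 − (3/2)·R1: [0, 0, 0]
1 nonzero row, so rank(A) = 1.
A has 3 columns; by rank–nullity, nullity = 3 − 1 = 2.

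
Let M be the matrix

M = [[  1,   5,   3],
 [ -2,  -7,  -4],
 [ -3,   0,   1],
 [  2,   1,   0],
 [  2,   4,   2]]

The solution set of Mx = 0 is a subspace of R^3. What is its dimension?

1

Row reduce to echelon form.
R2 ← R2 + (2)·R1: [0, 3, 2]
R3 ← R3 + (3)·R1: [0, 15, 10]
R4 ← R4 − (2)·R1: [0, -9, -6]
R5 ← R5 − (2)·R1: [0, -6, -4]
R3 ← R3 − (5)·R2: [0, 0, 0]
R4 ← R4 + (3)·R2: [0, 0, 0]
R5 ← R5 + (2)·R2: [0, 0, 0]
2 nonzero rows, so rank(M) = 2.
M has 3 columns; by rank–nullity, nullity = 3 − 2 = 1.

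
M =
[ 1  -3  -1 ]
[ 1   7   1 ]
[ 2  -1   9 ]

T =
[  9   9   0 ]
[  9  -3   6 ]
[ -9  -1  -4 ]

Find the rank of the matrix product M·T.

2

First compute MT:
[[ -9,  19, -14],
 [ 63, -13,  38],
 [-72,  12, -42]]
Now row reduce the product.
R2 ← R2 + (7)·R1: [0, 120, -60]
R3 ← R3 − (8)·R1: [0, -140, 70]
R3 ← R3 + (7/6)·R2: [0, 0, 0]
2 nonzero rows, so rank(MT) = 2.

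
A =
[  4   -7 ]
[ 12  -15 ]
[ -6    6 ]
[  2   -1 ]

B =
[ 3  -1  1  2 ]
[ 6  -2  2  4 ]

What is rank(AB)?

1

First compute AB:
[[-30,  10, -10, -20],
 [-54,  18, -18, -36],
 [ 18,  -6,   6,  12],
 [  0,   0,   0,   0]]
Now row reduce the product.
R2 ← R2 − (9/5)·R1: [0, 0, 0, 0]
R3 ← R3 + (3/5)·R1: [0, 0, 0, 0]
1 nonzero row, so rank(AB) = 1.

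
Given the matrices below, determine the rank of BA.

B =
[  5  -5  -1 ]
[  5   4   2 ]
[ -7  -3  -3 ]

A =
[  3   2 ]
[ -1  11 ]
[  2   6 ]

First compute BA:
[[ 18, -51],
 [ 15,  66],
 [-24, -65]]
Now row reduce the product.
R2 ← R2 − (5/6)·R1: [0, 217/2]
R3 ← R3 + (4/3)·R1: [0, -133]
R3 ← R3 + (38/31)·R2: [0, 0]
2 nonzero rows, so rank(BA) = 2.

2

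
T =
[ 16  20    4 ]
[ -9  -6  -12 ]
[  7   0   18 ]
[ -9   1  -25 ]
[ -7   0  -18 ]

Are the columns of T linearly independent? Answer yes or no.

Row reduce T to echelon form.
R2 ← R2 + (9/16)·R1: [0, 21/4, -39/4]
R3 ← R3 − (7/16)·R1: [0, -35/4, 65/4]
R4 ← R4 + (9/16)·R1: [0, 49/4, -91/4]
R5 ← R5 + (7/16)·R1: [0, 35/4, -65/4]
R3 ← R3 + (5/3)·R2: [0, 0, 0]
R4 ← R4 − (7/3)·R2: [0, 0, 0]
R5 ← R5 − (5/3)·R2: [0, 0, 0]
2 pivots among 3 columns.
Only 2 < 3 pivot columns, so the columns are linearly dependent.

no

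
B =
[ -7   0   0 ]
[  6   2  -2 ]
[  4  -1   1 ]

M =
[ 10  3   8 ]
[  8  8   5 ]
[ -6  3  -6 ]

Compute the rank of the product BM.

2

First compute BM:
[[-70, -21, -56],
 [ 88,  28,  70],
 [ 26,   7,  21]]
Now row reduce the product.
R2 ← R2 + (44/35)·R1: [0, 8/5, -2/5]
R3 ← R3 + (13/35)·R1: [0, -4/5, 1/5]
R3 ← R3 + (1/2)·R2: [0, 0, 0]
2 nonzero rows, so rank(BM) = 2.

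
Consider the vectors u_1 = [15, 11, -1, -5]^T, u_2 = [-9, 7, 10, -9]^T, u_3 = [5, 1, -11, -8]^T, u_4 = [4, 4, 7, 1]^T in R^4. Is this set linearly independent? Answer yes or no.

yes

Form the matrix with these vectors as rows and row reduce.
R2 ← R2 + (3/5)·R1: [0, 68/5, 47/5, -12]
R3 ← R3 − (1/3)·R1: [0, -8/3, -32/3, -19/3]
R4 ← R4 − (4/15)·R1: [0, 16/15, 109/15, 7/3]
R3 ← R3 + (10/51)·R2: [0, 0, -150/17, -443/51]
R4 ← R4 − (4/51)·R2: [0, 0, 111/17, 167/51]
R4 ← R4 + (37/50)·R3: [0, 0, 0, -473/150]
4 nonzero rows, so the 4 vectors span a space of dimension 4.
Since 4 = 4, the vectors are linearly independent.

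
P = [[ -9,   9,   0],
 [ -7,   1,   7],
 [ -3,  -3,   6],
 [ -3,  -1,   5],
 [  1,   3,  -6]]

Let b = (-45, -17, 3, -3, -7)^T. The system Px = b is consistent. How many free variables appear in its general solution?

Row reduce the augmented matrix [P | b].
R2 ← R2 − (7/9)·R1: [0, -6, 7, 18]
R3 ← R3 − (1/3)·R1: [0, -6, 6, 18]
R4 ← R4 − (1/3)·R1: [0, -4, 5, 12]
R5 ← R5 + (1/9)·R1: [0, 4, -6, -12]
R3 ← R3 − R2: [0, 0, -1, 0]
R4 ← R4 − (2/3)·R2: [0, 0, 1/3, 0]
R5 ← R5 + (2/3)·R2: [0, 0, -4/3, 0]
R4 ← R4 + (1/3)·R3: [0, 0, 0, 0]
R5 ← R5 − (4/3)·R3: [0, 0, 0, 0]
The echelon form has 3 nonzero rows, and every pivot lies in the first 3 columns, so rank(P) = rank([P|b]) = 3.
The system is consistent.
Free variables = (unknowns) − (rank) = 3 − 3 = 0.

0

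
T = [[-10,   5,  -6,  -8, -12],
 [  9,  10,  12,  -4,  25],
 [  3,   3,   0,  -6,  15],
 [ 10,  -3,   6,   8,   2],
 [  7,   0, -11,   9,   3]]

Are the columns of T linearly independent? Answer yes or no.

yes

Row reduce T to echelon form.
R2 ← R2 + (9/10)·R1: [0, 29/2, 33/5, -56/5, 71/5]
R3 ← R3 + (3/10)·R1: [0, 9/2, -9/5, -42/5, 57/5]
R4 ← R4 + R1: [0, 2, 0, 0, -10]
R5 ← R5 + (7/10)·R1: [0, 7/2, -76/5, 17/5, -27/5]
R3 ← R3 − (9/29)·R2: [0, 0, -558/145, -714/145, 1014/145]
R4 ← R4 − (4/29)·R2: [0, 0, -132/145, 224/145, -1734/145]
R5 ← R5 − (7/29)·R2: [0, 0, -487/29, 177/29, -256/29]
R4 ← R4 − (22/93)·R3: [0, 0, 0, 84/31, -422/31]
R5 ← R5 − (2435/558)·R3: [0, 0, 0, 2566/93, -3659/93]
R5 ← R5 − (1283/126)·R4: [0, 0, 0, 0, 6254/63]
5 pivots among 5 columns.
Every column is a pivot column, so the columns are linearly independent.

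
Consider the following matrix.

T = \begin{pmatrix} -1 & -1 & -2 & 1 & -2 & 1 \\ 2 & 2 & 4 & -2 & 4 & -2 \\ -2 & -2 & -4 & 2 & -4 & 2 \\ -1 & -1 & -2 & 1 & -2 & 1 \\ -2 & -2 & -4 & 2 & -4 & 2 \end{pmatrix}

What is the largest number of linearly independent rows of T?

Row reduce to echelon form.
R2 ← R2 + (2)·R1: [0, 0, 0, 0, 0, 0]
R3 ← R3 − (2)·R1: [0, 0, 0, 0, 0, 0]
R4 ← R4 − R1: [0, 0, 0, 0, 0, 0]
R5 ← R5 − (2)·R1: [0, 0, 0, 0, 0, 0]
Echelon form has 1 nonzero row, so rank(T) = 1.
The rank gives the maximum number of linearly independent rows: 1.

1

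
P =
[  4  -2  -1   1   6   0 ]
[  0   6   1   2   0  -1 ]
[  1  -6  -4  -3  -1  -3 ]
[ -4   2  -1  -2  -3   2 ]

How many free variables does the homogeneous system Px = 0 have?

Row reduce to echelon form.
R3 ← R3 − (1/4)·R1: [0, -11/2, -15/4, -13/4, -5/2, -3]
R4 ← R4 + R1: [0, 0, -2, -1, 3, 2]
R3 ← R3 + (11/12)·R2: [0, 0, -17/6, -17/12, -5/2, -47/12]
R4 ← R4 − (12/17)·R3: [0, 0, 0, 0, 81/17, 81/17]
4 nonzero rows, so rank(P) = 4.
P has 6 columns; by rank–nullity, nullity = 6 − 4 = 2.

2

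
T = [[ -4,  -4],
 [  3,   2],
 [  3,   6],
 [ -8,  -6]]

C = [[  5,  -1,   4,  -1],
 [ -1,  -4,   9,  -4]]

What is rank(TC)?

First compute TC:
[[-16,  20, -52,  20],
 [ 13, -11,  30, -11],
 [  9, -27,  66, -27],
 [-34,  32, -86,  32]]
Now row reduce the product.
R2 ← R2 + (13/16)·R1: [0, 21/4, -49/4, 21/4]
R3 ← R3 + (9/16)·R1: [0, -63/4, 147/4, -63/4]
R4 ← R4 − (17/8)·R1: [0, -21/2, 49/2, -21/2]
R3 ← R3 + (3)·R2: [0, 0, 0, 0]
R4 ← R4 + (2)·R2: [0, 0, 0, 0]
2 nonzero rows, so rank(TC) = 2.

2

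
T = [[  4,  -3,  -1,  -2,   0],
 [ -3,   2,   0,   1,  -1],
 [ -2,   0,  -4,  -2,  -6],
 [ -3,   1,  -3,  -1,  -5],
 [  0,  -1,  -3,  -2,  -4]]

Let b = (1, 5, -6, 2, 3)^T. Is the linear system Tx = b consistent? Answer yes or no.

no

Row reduce the augmented matrix [T | b].
R2 ← R2 + (3/4)·R1: [0, -1/4, -3/4, -1/2, -1, 23/4]
R3 ← R3 + (1/2)·R1: [0, -3/2, -9/2, -3, -6, -11/2]
R4 ← R4 + (3/4)·R1: [0, -5/4, -15/4, -5/2, -5, 11/4]
R3 ← R3 − (6)·R2: [0, 0, 0, 0, 0, -40]
R4 ← R4 − (5)·R2: [0, 0, 0, 0, 0, -26]
R5 ← R5 − (4)·R2: [0, 0, 0, 0, 0, -20]
R4 ← R4 − (13/20)·R3: [0, 0, 0, 0, 0, 0]
R5 ← R5 − (1/2)·R3: [0, 0, 0, 0, 0, 0]
The echelon form has 3 nonzero rows; the last pivot sits in the augmented column, so rank(T) = 2 but rank([T|b]) = 3.
Since the ranks differ, the system is inconsistent.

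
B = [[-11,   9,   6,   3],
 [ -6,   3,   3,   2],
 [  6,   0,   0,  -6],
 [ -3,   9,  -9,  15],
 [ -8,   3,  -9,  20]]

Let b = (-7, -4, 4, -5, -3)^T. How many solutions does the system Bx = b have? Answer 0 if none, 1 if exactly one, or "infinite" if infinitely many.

0

Row reduce the augmented matrix [B | b].
R2 ← R2 − (6/11)·R1: [0, -21/11, -3/11, 4/11, -2/11]
R3 ← R3 + (6/11)·R1: [0, 54/11, 36/11, -48/11, 2/11]
R4 ← R4 − (3/11)·R1: [0, 72/11, -117/11, 156/11, -34/11]
R5 ← R5 − (8/11)·R1: [0, -39/11, -147/11, 196/11, 23/11]
R3 ← R3 + (18/7)·R2: [0, 0, 18/7, -24/7, -2/7]
R4 ← R4 + (24/7)·R2: [0, 0, -81/7, 108/7, -26/7]
R5 ← R5 − (13/7)·R2: [0, 0, -90/7, 120/7, 17/7]
R4 ← R4 + (9/2)·R3: [0, 0, 0, 0, -5]
R5 ← R5 + (5)·R3: [0, 0, 0, 0, 1]
R5 ← R5 + (1/5)·R4: [0, 0, 0, 0, 0]
The echelon form has 4 nonzero rows; the last pivot sits in the augmented column, so rank(B) = 3 but rank([B|b]) = 4.
Since the ranks differ, the system is inconsistent.
It has no solutions.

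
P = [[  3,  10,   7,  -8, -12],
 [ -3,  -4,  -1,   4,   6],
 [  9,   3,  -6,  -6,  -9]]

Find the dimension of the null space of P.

3

Row reduce to echelon form.
R2 ← R2 + R1: [0, 6, 6, -4, -6]
R3 ← R3 − (3)·R1: [0, -27, -27, 18, 27]
R3 ← R3 + (9/2)·R2: [0, 0, 0, 0, 0]
2 nonzero rows, so rank(P) = 2.
P has 5 columns; by rank–nullity, nullity = 5 − 2 = 3.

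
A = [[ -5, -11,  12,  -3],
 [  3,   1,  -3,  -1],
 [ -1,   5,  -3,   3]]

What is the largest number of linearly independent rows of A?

2

Row reduce to echelon form.
R2 ← R2 + (3/5)·R1: [0, -28/5, 21/5, -14/5]
R3 ← R3 − (1/5)·R1: [0, 36/5, -27/5, 18/5]
R3 ← R3 + (9/7)·R2: [0, 0, 0, 0]
Echelon form has 2 nonzero rows, so rank(A) = 2.
The rank gives the maximum number of linearly independent rows: 2.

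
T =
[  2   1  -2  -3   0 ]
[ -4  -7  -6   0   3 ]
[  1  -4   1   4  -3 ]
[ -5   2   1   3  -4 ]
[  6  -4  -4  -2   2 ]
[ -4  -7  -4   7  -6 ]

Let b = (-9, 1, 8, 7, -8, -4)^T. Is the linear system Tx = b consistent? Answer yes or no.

no

Row reduce the augmented matrix [T | b].
R2 ← R2 + (2)·R1: [0, -5, -10, -6, 3, -17]
R3 ← R3 − (1/2)·R1: [0, -9/2, 2, 11/2, -3, 25/2]
R4 ← R4 + (5/2)·R1: [0, 9/2, -4, -9/2, -4, -31/2]
R5 ← R5 − (3)·R1: [0, -7, 2, 7, 2, 19]
R6 ← R6 + (2)·R1: [0, -5, -8, 1, -6, -22]
R3 ← R3 − (9/10)·R2: [0, 0, 11, 109/10, -57/10, 139/5]
R4 ← R4 + (9/10)·R2: [0, 0, -13, -99/10, -13/10, -154/5]
R5 ← R5 − (7/5)·R2: [0, 0, 16, 77/5, -11/5, 214/5]
R6 ← R6 − R2: [0, 0, 2, 7, -9, -5]
R4 ← R4 + (13/11)·R3: [0, 0, 0, 164/55, -442/55, 113/55]
R5 ← R5 − (16/11)·R3: [0, 0, 0, -5/11, 67/11, 26/11]
R6 ← R6 − (2/11)·R3: [0, 0, 0, 276/55, -438/55, -553/55]
R5 ← R5 + (25/164)·R4: [0, 0, 0, 0, 399/82, 439/164]
R6 ← R6 − (69/41)·R4: [0, 0, 0, 0, 228/41, -554/41]
R6 ← R6 − (8/7)·R5: [0, 0, 0, 0, 0, -116/7]
The echelon form has 6 nonzero rows; the last pivot sits in the augmented column, so rank(T) = 5 but rank([T|b]) = 6.
Since the ranks differ, the system is inconsistent.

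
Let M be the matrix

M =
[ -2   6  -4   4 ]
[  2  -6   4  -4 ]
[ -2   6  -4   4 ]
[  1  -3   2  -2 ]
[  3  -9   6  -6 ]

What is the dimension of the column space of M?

Row reduce to echelon form.
R2 ← R2 + R1: [0, 0, 0, 0]
R3 ← R3 − R1: [0, 0, 0, 0]
R4 ← R4 + (1/2)·R1: [0, 0, 0, 0]
R5 ← R5 + (3/2)·R1: [0, 0, 0, 0]
Echelon form has 1 nonzero row, so rank(M) = 1.
The column space has dimension equal to the rank: 1.

1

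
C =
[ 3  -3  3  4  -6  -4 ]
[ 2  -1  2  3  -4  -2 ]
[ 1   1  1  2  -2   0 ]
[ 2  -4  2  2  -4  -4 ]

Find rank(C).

2

Row reduce to echelon form.
R2 ← R2 − (2/3)·R1: [0, 1, 0, 1/3, 0, 2/3]
R3 ← R3 − (1/3)·R1: [0, 2, 0, 2/3, 0, 4/3]
R4 ← R4 − (2/3)·R1: [0, -2, 0, -2/3, 0, -4/3]
R3 ← R3 − (2)·R2: [0, 0, 0, 0, 0, 0]
R4 ← R4 + (2)·R2: [0, 0, 0, 0, 0, 0]
Echelon form has 2 nonzero rows, so rank(C) = 2.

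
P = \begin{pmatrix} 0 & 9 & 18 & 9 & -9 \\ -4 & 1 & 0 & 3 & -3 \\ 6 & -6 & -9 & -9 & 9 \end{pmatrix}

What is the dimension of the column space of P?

Row reduce to echelon form.
Swap R1 ↔ R2
R3 ← R3 + (3/2)·R1: [0, -9/2, -9, -9/2, 9/2]
R3 ← R3 + (1/2)·R2: [0, 0, 0, 0, 0]
Echelon form has 2 nonzero rows, so rank(P) = 2.
The column space has dimension equal to the rank: 2.

2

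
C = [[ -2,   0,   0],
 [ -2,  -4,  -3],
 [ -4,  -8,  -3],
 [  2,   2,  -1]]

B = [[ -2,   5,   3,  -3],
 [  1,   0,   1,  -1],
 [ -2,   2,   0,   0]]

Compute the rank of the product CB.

First compute CB:
[[  4, -10,  -6,   6],
 [  6, -16, -10,  10],
 [  6, -26, -20,  20],
 [  0,   8,   8,  -8]]
Now row reduce the product.
R2 ← R2 − (3/2)·R1: [0, -1, -1, 1]
R3 ← R3 − (3/2)·R1: [0, -11, -11, 11]
R3 ← R3 − (11)·R2: [0, 0, 0, 0]
R4 ← R4 + (8)·R2: [0, 0, 0, 0]
2 nonzero rows, so rank(CB) = 2.

2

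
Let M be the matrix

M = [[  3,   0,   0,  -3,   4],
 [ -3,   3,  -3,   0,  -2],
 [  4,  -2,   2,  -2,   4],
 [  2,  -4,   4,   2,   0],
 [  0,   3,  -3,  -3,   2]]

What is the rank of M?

Row reduce to echelon form.
R2 ← R2 + R1: [0, 3, -3, -3, 2]
R3 ← R3 − (4/3)·R1: [0, -2, 2, 2, -4/3]
R4 ← R4 − (2/3)·R1: [0, -4, 4, 4, -8/3]
R3 ← R3 + (2/3)·R2: [0, 0, 0, 0, 0]
R4 ← R4 + (4/3)·R2: [0, 0, 0, 0, 0]
R5 ← R5 − R2: [0, 0, 0, 0, 0]
Echelon form has 2 nonzero rows, so rank(M) = 2.

2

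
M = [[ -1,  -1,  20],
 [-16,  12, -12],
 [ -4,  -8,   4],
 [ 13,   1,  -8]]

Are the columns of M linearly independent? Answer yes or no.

yes

Row reduce M to echelon form.
R2 ← R2 − (16)·R1: [0, 28, -332]
R3 ← R3 − (4)·R1: [0, -4, -76]
R4 ← R4 + (13)·R1: [0, -12, 252]
R3 ← R3 + (1/7)·R2: [0, 0, -864/7]
R4 ← R4 + (3/7)·R2: [0, 0, 768/7]
R4 ← R4 + (8/9)·R3: [0, 0, 0]
3 pivots among 3 columns.
Every column is a pivot column, so the columns are linearly independent.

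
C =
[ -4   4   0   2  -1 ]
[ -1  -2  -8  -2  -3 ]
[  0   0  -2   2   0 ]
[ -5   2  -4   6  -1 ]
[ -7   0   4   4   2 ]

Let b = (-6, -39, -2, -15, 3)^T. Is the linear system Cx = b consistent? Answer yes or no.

Row reduce the augmented matrix [C | b].
R2 ← R2 − (1/4)·R1: [0, -3, -8, -5/2, -11/4, -75/2]
R4 ← R4 − (5/4)·R1: [0, -3, -4, 7/2, 1/4, -15/2]
R5 ← R5 − (7/4)·R1: [0, -7, 4, 1/2, 15/4, 27/2]
R4 ← R4 − R2: [0, 0, 4, 6, 3, 30]
R5 ← R5 − (7/3)·R2: [0, 0, 68/3, 19/3, 61/6, 101]
R4 ← R4 + (2)·R3: [0, 0, 0, 10, 3, 26]
R5 ← R5 + (34/3)·R3: [0, 0, 0, 29, 61/6, 235/3]
R5 ← R5 − (29/10)·R4: [0, 0, 0, 0, 22/15, 44/15]
The echelon form has 5 nonzero rows, and every pivot lies in the first 5 columns, so rank(C) = rank([C|b]) = 5.
The system is consistent.

yes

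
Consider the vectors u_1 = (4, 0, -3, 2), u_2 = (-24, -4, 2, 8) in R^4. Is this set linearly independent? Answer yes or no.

yes

Form the matrix with these vectors as rows and row reduce.
R2 ← R2 + (6)·R1: [0, -4, -16, 20]
2 nonzero rows, so the 2 vectors span a space of dimension 2.
Since 2 = 2, the vectors are linearly independent.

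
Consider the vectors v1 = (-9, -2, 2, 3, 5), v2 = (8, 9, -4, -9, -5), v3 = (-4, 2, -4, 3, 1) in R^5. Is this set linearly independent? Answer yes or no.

yes

Form the matrix with these vectors as rows and row reduce.
R2 ← R2 + (8/9)·R1: [0, 65/9, -20/9, -19/3, -5/9]
R3 ← R3 − (4/9)·R1: [0, 26/9, -44/9, 5/3, -11/9]
R3 ← R3 − (2/5)·R2: [0, 0, -4, 21/5, -1]
3 nonzero rows, so the 3 vectors span a space of dimension 3.
Since 3 = 3, the vectors are linearly independent.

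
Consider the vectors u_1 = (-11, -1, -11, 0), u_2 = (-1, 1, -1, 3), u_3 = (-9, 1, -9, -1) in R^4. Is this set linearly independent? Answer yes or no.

yes

Form the matrix with these vectors as rows and row reduce.
R2 ← R2 − (1/11)·R1: [0, 12/11, 0, 3]
R3 ← R3 − (9/11)·R1: [0, 20/11, 0, -1]
R3 ← R3 − (5/3)·R2: [0, 0, 0, -6]
3 nonzero rows, so the 3 vectors span a space of dimension 3.
Since 3 = 3, the vectors are linearly independent.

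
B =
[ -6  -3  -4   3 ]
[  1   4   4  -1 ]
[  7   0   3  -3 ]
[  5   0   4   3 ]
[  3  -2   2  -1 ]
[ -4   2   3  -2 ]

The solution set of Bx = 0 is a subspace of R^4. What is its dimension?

Row reduce to echelon form.
R2 ← R2 + (1/6)·R1: [0, 7/2, 10/3, -1/2]
R3 ← R3 + (7/6)·R1: [0, -7/2, -5/3, 1/2]
R4 ← R4 + (5/6)·R1: [0, -5/2, 2/3, 11/2]
R5 ← R5 + (1/2)·R1: [0, -7/2, 0, 1/2]
R6 ← R6 − (2/3)·R1: [0, 4, 17/3, -4]
R3 ← R3 + R2: [0, 0, 5/3, 0]
R4 ← R4 + (5/7)·R2: [0, 0, 64/21, 36/7]
R5 ← R5 + R2: [0, 0, 10/3, 0]
R6 ← R6 − (8/7)·R2: [0, 0, 13/7, -24/7]
R4 ← R4 − (64/35)·R3: [0, 0, 0, 36/7]
R5 ← R5 − (2)·R3: [0, 0, 0, 0]
R6 ← R6 − (39/35)·R3: [0, 0, 0, -24/7]
R6 ← R6 + (2/3)·R4: [0, 0, 0, 0]
4 nonzero rows, so rank(B) = 4.
B has 4 columns; by rank–nullity, nullity = 4 − 4 = 0.

0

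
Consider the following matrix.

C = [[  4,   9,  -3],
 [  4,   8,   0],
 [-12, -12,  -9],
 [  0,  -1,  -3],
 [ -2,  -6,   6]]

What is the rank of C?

3

Row reduce to echelon form.
R2 ← R2 − R1: [0, -1, 3]
R3 ← R3 + (3)·R1: [0, 15, -18]
R5 ← R5 + (1/2)·R1: [0, -3/2, 9/2]
R3 ← R3 + (15)·R2: [0, 0, 27]
R4 ← R4 − R2: [0, 0, -6]
R5 ← R5 − (3/2)·R2: [0, 0, 0]
R4 ← R4 + (2/9)·R3: [0, 0, 0]
Echelon form has 3 nonzero rows, so rank(C) = 3.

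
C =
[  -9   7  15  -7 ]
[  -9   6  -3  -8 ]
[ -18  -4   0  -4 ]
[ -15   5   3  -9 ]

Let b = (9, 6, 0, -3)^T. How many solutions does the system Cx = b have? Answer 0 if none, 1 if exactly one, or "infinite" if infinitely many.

Row reduce the augmented matrix [C | b].
R2 ← R2 − R1: [0, -1, -18, -1, -3]
R3 ← R3 − (2)·R1: [0, -18, -30, 10, -18]
R4 ← R4 − (5/3)·R1: [0, -20/3, -22, 8/3, -18]
R3 ← R3 − (18)·R2: [0, 0, 294, 28, 36]
R4 ← R4 − (20/3)·R2: [0, 0, 98, 28/3, 2]
R4 ← R4 − (1/3)·R3: [0, 0, 0, 0, -10]
The echelon form has 4 nonzero rows; the last pivot sits in the augmented column, so rank(C) = 3 but rank([C|b]) = 4.
Since the ranks differ, the system is inconsistent.
It has no solutions.

0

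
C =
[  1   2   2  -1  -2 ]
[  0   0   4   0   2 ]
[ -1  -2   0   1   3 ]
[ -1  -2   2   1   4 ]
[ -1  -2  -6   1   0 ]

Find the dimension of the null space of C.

Row reduce to echelon form.
R3 ← R3 + R1: [0, 0, 2, 0, 1]
R4 ← R4 + R1: [0, 0, 4, 0, 2]
R5 ← R5 + R1: [0, 0, -4, 0, -2]
R3 ← R3 − (1/2)·R2: [0, 0, 0, 0, 0]
R4 ← R4 − R2: [0, 0, 0, 0, 0]
R5 ← R5 + R2: [0, 0, 0, 0, 0]
2 nonzero rows, so rank(C) = 2.
C has 5 columns; by rank–nullity, nullity = 5 − 2 = 3.

3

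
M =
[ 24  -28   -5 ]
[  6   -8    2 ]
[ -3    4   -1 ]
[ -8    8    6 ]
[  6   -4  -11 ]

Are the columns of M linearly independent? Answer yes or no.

no

Row reduce M to echelon form.
R2 ← R2 − (1/4)·R1: [0, -1, 13/4]
R3 ← R3 + (1/8)·R1: [0, 1/2, -13/8]
R4 ← R4 + (1/3)·R1: [0, -4/3, 13/3]
R5 ← R5 − (1/4)·R1: [0, 3, -39/4]
R3 ← R3 + (1/2)·R2: [0, 0, 0]
R4 ← R4 − (4/3)·R2: [0, 0, 0]
R5 ← R5 + (3)·R2: [0, 0, 0]
2 pivots among 3 columns.
Only 2 < 3 pivot columns, so the columns are linearly dependent.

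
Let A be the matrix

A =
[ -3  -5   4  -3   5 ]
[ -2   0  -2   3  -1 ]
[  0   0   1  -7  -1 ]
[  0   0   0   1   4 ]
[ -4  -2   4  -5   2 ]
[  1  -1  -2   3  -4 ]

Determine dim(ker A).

0

Row reduce to echelon form.
R2 ← R2 − (2/3)·R1: [0, 10/3, -14/3, 5, -13/3]
R5 ← R5 − (4/3)·R1: [0, 14/3, -4/3, -1, -14/3]
R6 ← R6 + (1/3)·R1: [0, -8/3, -2/3, 2, -7/3]
R5 ← R5 − (7/5)·R2: [0, 0, 26/5, -8, 7/5]
R6 ← R6 + (4/5)·R2: [0, 0, -22/5, 6, -29/5]
R5 ← R5 − (26/5)·R3: [0, 0, 0, 142/5, 33/5]
R6 ← R6 + (22/5)·R3: [0, 0, 0, -124/5, -51/5]
R5 ← R5 − (142/5)·R4: [0, 0, 0, 0, -107]
R6 ← R6 + (124/5)·R4: [0, 0, 0, 0, 89]
R6 ← R6 + (89/107)·R5: [0, 0, 0, 0, 0]
5 nonzero rows, so rank(A) = 5.
A has 5 columns; by rank–nullity, nullity = 5 − 5 = 0.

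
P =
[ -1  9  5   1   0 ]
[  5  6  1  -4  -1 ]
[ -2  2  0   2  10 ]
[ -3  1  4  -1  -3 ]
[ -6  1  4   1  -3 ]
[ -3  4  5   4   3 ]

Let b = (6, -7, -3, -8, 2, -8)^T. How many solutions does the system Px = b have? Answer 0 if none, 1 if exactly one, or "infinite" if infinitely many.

0

Row reduce the augmented matrix [P | b].
R2 ← R2 + (5)·R1: [0, 51, 26, 1, -1, 23]
R3 ← R3 − (2)·R1: [0, -16, -10, 0, 10, -15]
R4 ← R4 − (3)·R1: [0, -26, -11, -4, -3, -26]
R5 ← R5 − (6)·R1: [0, -53, -26, -5, -3, -34]
R6 ← R6 − (3)·R1: [0, -23, -10, 1, 3, -26]
R3 ← R3 + (16/51)·R2: [0, 0, -94/51, 16/51, 494/51, -397/51]
R4 ← R4 + (26/51)·R2: [0, 0, 115/51, -178/51, -179/51, -728/51]
R5 ← R5 + (53/51)·R2: [0, 0, 52/51, -202/51, -206/51, -515/51]
R6 ← R6 + (23/51)·R2: [0, 0, 88/51, 74/51, 130/51, -797/51]
R4 ← R4 + (115/94)·R3: [0, 0, 0, -146/47, 392/47, -2237/94]
R5 ← R5 + (26/47)·R3: [0, 0, 0, -178/47, 62/47, -677/47]
R6 ← R6 + (44/47)·R3: [0, 0, 0, 82/47, 546/47, -1077/47]
R5 ← R5 − (89/73)·R4: [0, 0, 0, 0, -646/73, 2133/146]
R6 ← R6 + (41/73)·R4: [0, 0, 0, 0, 1190/73, -5297/146]
R6 ← R6 + (35/19)·R5: [0, 0, 0, 0, 0, -178/19]
The echelon form has 6 nonzero rows; the last pivot sits in the augmented column, so rank(P) = 5 but rank([P|b]) = 6.
Since the ranks differ, the system is inconsistent.
It has no solutions.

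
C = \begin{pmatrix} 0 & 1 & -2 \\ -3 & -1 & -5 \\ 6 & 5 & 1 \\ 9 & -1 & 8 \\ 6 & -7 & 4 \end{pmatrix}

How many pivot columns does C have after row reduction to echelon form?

3

Row reduce to echelon form.
Swap R1 ↔ R2
R3 ← R3 + (2)·R1: [0, 3, -9]
R4 ← R4 + (3)·R1: [0, -4, -7]
R5 ← R5 + (2)·R1: [0, -9, -6]
R3 ← R3 − (3)·R2: [0, 0, -3]
R4 ← R4 + (4)·R2: [0, 0, -15]
R5 ← R5 + (9)·R2: [0, 0, -24]
R4 ← R4 − (5)·R3: [0, 0, 0]
R5 ← R5 − (8)·R3: [0, 0, 0]
Echelon form has 3 nonzero rows, so rank(C) = 3.
Each nonzero row contributes one pivot column: 3 pivot columns.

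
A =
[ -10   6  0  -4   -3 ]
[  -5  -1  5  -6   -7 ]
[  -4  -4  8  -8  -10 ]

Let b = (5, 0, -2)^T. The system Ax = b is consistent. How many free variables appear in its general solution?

3

Row reduce the augmented matrix [A | b].
R2 ← R2 − (1/2)·R1: [0, -4, 5, -4, -11/2, -5/2]
R3 ← R3 − (2/5)·R1: [0, -32/5, 8, -32/5, -44/5, -4]
R3 ← R3 − (8/5)·R2: [0, 0, 0, 0, 0, 0]
The echelon form has 2 nonzero rows, and every pivot lies in the first 5 columns, so rank(A) = rank([A|b]) = 2.
The system is consistent.
Free variables = (unknowns) − (rank) = 5 − 2 = 3.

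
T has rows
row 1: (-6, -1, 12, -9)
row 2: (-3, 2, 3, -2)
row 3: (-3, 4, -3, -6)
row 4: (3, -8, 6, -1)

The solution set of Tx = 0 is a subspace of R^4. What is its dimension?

1

Row reduce to echelon form.
R2 ← R2 − (1/2)·R1: [0, 5/2, -3, 5/2]
R3 ← R3 − (1/2)·R1: [0, 9/2, -9, -3/2]
R4 ← R4 + (1/2)·R1: [0, -17/2, 12, -11/2]
R3 ← R3 − (9/5)·R2: [0, 0, -18/5, -6]
R4 ← R4 + (17/5)·R2: [0, 0, 9/5, 3]
R4 ← R4 + (1/2)·R3: [0, 0, 0, 0]
3 nonzero rows, so rank(T) = 3.
T has 4 columns; by rank–nullity, nullity = 4 − 3 = 1.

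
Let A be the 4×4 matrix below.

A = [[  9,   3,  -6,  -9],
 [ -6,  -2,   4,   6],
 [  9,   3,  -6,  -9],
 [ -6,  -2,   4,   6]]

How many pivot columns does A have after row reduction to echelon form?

Row reduce to echelon form.
R2 ← R2 + (2/3)·R1: [0, 0, 0, 0]
R3 ← R3 − R1: [0, 0, 0, 0]
R4 ← R4 + (2/3)·R1: [0, 0, 0, 0]
Echelon form has 1 nonzero row, so rank(A) = 1.
Each nonzero row contributes one pivot column: 1 pivot columns.

1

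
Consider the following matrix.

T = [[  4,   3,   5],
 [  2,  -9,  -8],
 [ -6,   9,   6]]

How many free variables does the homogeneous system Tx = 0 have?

Row reduce to echelon form.
R2 ← R2 − (1/2)·R1: [0, -21/2, -21/2]
R3 ← R3 + (3/2)·R1: [0, 27/2, 27/2]
R3 ← R3 + (9/7)·R2: [0, 0, 0]
2 nonzero rows, so rank(T) = 2.
T has 3 columns; by rank–nullity, nullity = 3 − 2 = 1.

1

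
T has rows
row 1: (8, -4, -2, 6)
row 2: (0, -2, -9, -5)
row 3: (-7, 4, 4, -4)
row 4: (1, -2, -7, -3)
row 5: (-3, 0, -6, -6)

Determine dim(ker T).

Row reduce to echelon form.
R3 ← R3 + (7/8)·R1: [0, 1/2, 9/4, 5/4]
R4 ← R4 − (1/8)·R1: [0, -3/2, -27/4, -15/4]
R5 ← R5 + (3/8)·R1: [0, -3/2, -27/4, -15/4]
R3 ← R3 + (1/4)·R2: [0, 0, 0, 0]
R4 ← R4 − (3/4)·R2: [0, 0, 0, 0]
R5 ← R5 − (3/4)·R2: [0, 0, 0, 0]
2 nonzero rows, so rank(T) = 2.
T has 4 columns; by rank–nullity, nullity = 4 − 2 = 2.

2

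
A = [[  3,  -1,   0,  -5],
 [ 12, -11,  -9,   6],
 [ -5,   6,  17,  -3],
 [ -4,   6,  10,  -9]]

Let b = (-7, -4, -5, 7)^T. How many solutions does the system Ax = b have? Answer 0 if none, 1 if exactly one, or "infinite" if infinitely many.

0

Row reduce the augmented matrix [A | b].
R2 ← R2 − (4)·R1: [0, -7, -9, 26, 24]
R3 ← R3 + (5/3)·R1: [0, 13/3, 17, -34/3, -50/3]
R4 ← R4 + (4/3)·R1: [0, 14/3, 10, -47/3, -7/3]
R3 ← R3 + (13/21)·R2: [0, 0, 80/7, 100/21, -38/21]
R4 ← R4 + (2/3)·R2: [0, 0, 4, 5/3, 41/3]
R4 ← R4 − (7/20)·R3: [0, 0, 0, 0, 143/10]
The echelon form has 4 nonzero rows; the last pivot sits in the augmented column, so rank(A) = 3 but rank([A|b]) = 4.
Since the ranks differ, the system is inconsistent.
It has no solutions.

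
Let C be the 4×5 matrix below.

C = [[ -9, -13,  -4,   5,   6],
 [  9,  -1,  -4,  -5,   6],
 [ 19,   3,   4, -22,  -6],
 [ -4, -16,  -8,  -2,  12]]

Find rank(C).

4

Row reduce to echelon form.
R2 ← R2 + R1: [0, -14, -8, 0, 12]
R3 ← R3 + (19/9)·R1: [0, -220/9, -40/9, -103/9, 20/3]
R4 ← R4 − (4/9)·R1: [0, -92/9, -56/9, -38/9, 28/3]
R3 ← R3 − (110/63)·R2: [0, 0, 200/21, -103/9, -100/7]
R4 ← R4 − (46/63)·R2: [0, 0, -8/21, -38/9, 4/7]
R4 ← R4 + (1/25)·R3: [0, 0, 0, -117/25, 0]
Echelon form has 4 nonzero rows, so rank(C) = 4.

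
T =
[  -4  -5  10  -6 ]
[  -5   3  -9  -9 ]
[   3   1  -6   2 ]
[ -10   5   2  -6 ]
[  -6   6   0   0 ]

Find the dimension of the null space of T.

0

Row reduce to echelon form.
R2 ← R2 − (5/4)·R1: [0, 37/4, -43/2, -3/2]
R3 ← R3 + (3/4)·R1: [0, -11/4, 3/2, -5/2]
R4 ← R4 − (5/2)·R1: [0, 35/2, -23, 9]
R5 ← R5 − (3/2)·R1: [0, 27/2, -15, 9]
R3 ← R3 + (11/37)·R2: [0, 0, -181/37, -109/37]
R4 ← R4 − (70/37)·R2: [0, 0, 654/37, 438/37]
R5 ← R5 − (54/37)·R2: [0, 0, 606/37, 414/37]
R4 ← R4 + (654/181)·R3: [0, 0, 0, 216/181]
R5 ← R5 + (606/181)·R3: [0, 0, 0, 240/181]
R5 ← R5 − (10/9)·R4: [0, 0, 0, 0]
4 nonzero rows, so rank(T) = 4.
T has 4 columns; by rank–nullity, nullity = 4 − 4 = 0.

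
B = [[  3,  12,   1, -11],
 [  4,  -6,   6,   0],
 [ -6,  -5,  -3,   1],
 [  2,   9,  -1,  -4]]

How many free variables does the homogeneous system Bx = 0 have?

Row reduce to echelon form.
R2 ← R2 − (4/3)·R1: [0, -22, 14/3, 44/3]
R3 ← R3 + (2)·R1: [0, 19, -1, -21]
R4 ← R4 − (2/3)·R1: [0, 1, -5/3, 10/3]
R3 ← R3 + (19/22)·R2: [0, 0, 100/33, -25/3]
R4 ← R4 + (1/22)·R2: [0, 0, -16/11, 4]
R4 ← R4 + (12/25)·R3: [0, 0, 0, 0]
3 nonzero rows, so rank(B) = 3.
B has 4 columns; by rank–nullity, nullity = 4 − 3 = 1.

1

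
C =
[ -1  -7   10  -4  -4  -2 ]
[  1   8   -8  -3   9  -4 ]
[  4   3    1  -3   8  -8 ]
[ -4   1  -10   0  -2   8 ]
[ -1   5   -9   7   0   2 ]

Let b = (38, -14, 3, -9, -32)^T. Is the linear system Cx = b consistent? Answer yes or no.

Row reduce the augmented matrix [C | b].
R2 ← R2 + R1: [0, 1, 2, -7, 5, -6, 24]
R3 ← R3 + (4)·R1: [0, -25, 41, -19, -8, -16, 155]
R4 ← R4 − (4)·R1: [0, 29, -50, 16, 14, 16, -161]
R5 ← R5 − R1: [0, 12, -19, 11, 4, 4, -70]
R3 ← R3 + (25)·R2: [0, 0, 91, -194, 117, -166, 755]
R4 ← R4 − (29)·R2: [0, 0, -108, 219, -131, 190, -857]
R5 ← R5 − (12)·R2: [0, 0, -43, 95, -56, 76, -358]
R4 ← R4 + (108/91)·R3: [0, 0, 0, -1023/91, 55/7, -638/91, 3553/91]
R5 ← R5 + (43/91)·R3: [0, 0, 0, 303/91, -5/7, -222/91, -113/91]
R5 ← R5 + (101/341)·R4: [0, 0, 0, 0, 50/31, -140/31, 320/31]
The echelon form has 5 nonzero rows, and every pivot lies in the first 6 columns, so rank(C) = rank([C|b]) = 5.
The system is consistent.

yes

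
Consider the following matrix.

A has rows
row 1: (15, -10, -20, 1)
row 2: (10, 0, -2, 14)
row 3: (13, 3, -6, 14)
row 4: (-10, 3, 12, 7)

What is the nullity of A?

0

Row reduce to echelon form.
R2 ← R2 − (2/3)·R1: [0, 20/3, 34/3, 40/3]
R3 ← R3 − (13/15)·R1: [0, 35/3, 34/3, 197/15]
R4 ← R4 + (2/3)·R1: [0, -11/3, -4/3, 23/3]
R3 ← R3 − (7/4)·R2: [0, 0, -17/2, -51/5]
R4 ← R4 + (11/20)·R2: [0, 0, 49/10, 15]
R4 ← R4 + (49/85)·R3: [0, 0, 0, 228/25]
4 nonzero rows, so rank(A) = 4.
A has 4 columns; by rank–nullity, nullity = 4 − 4 = 0.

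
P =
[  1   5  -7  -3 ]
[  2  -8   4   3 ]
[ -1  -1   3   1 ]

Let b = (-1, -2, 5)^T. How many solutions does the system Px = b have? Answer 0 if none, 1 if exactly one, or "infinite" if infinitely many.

0

Row reduce the augmented matrix [P | b].
R2 ← R2 − (2)·R1: [0, -18, 18, 9, 0]
R3 ← R3 + R1: [0, 4, -4, -2, 4]
R3 ← R3 + (2/9)·R2: [0, 0, 0, 0, 4]
The echelon form has 3 nonzero rows; the last pivot sits in the augmented column, so rank(P) = 2 but rank([P|b]) = 3.
Since the ranks differ, the system is inconsistent.
It has no solutions.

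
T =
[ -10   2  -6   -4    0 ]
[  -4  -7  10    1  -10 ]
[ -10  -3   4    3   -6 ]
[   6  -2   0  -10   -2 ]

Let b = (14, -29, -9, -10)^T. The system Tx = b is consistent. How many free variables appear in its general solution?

2

Row reduce the augmented matrix [T | b].
R2 ← R2 − (2/5)·R1: [0, -39/5, 62/5, 13/5, -10, -173/5]
R3 ← R3 − R1: [0, -5, 10, 7, -6, -23]
R4 ← R4 + (3/5)·R1: [0, -4/5, -18/5, -62/5, -2, -8/5]
R3 ← R3 − (25/39)·R2: [0, 0, 80/39, 16/3, 16/39, -32/39]
R4 ← R4 − (4/39)·R2: [0, 0, -190/39, -38/3, -38/39, 76/39]
R4 ← R4 + (19/8)·R3: [0, 0, 0, 0, 0, 0]
The echelon form has 3 nonzero rows, and every pivot lies in the first 5 columns, so rank(T) = rank([T|b]) = 3.
The system is consistent.
Free variables = (unknowns) − (rank) = 5 − 3 = 2.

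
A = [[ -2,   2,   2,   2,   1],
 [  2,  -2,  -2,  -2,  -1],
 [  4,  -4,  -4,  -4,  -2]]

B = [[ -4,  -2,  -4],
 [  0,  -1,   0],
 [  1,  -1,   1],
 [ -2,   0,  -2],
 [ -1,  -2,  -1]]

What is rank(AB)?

First compute AB:
[[  5,  -2,   5],
 [ -5,   2,  -5],
 [-10,   4, -10]]
Now row reduce the product.
R2 ← R2 + R1: [0, 0, 0]
R3 ← R3 + (2)·R1: [0, 0, 0]
1 nonzero row, so rank(AB) = 1.

1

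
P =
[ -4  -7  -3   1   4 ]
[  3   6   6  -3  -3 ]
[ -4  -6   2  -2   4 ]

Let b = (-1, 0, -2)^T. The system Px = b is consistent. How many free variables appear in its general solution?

3

Row reduce the augmented matrix [P | b].
R2 ← R2 + (3/4)·R1: [0, 3/4, 15/4, -9/4, 0, -3/4]
R3 ← R3 − R1: [0, 1, 5, -3, 0, -1]
R3 ← R3 − (4/3)·R2: [0, 0, 0, 0, 0, 0]
The echelon form has 2 nonzero rows, and every pivot lies in the first 5 columns, so rank(P) = rank([P|b]) = 2.
The system is consistent.
Free variables = (unknowns) − (rank) = 5 − 2 = 3.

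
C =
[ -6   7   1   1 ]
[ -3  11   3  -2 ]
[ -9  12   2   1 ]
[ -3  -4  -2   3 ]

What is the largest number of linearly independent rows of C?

Row reduce to echelon form.
R2 ← R2 − (1/2)·R1: [0, 15/2, 5/2, -5/2]
R3 ← R3 − (3/2)·R1: [0, 3/2, 1/2, -1/2]
R4 ← R4 − (1/2)·R1: [0, -15/2, -5/2, 5/2]
R3 ← R3 − (1/5)·R2: [0, 0, 0, 0]
R4 ← R4 + R2: [0, 0, 0, 0]
Echelon form has 2 nonzero rows, so rank(C) = 2.
The rank gives the maximum number of linearly independent rows: 2.

2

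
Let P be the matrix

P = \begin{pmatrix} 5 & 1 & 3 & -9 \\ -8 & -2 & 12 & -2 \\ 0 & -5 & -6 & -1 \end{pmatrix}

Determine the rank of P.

Row reduce to echelon form.
R2 ← R2 + (8/5)·R1: [0, -2/5, 84/5, -82/5]
R3 ← R3 − (25/2)·R2: [0, 0, -216, 204]
Echelon form has 3 nonzero rows, so rank(P) = 3.

3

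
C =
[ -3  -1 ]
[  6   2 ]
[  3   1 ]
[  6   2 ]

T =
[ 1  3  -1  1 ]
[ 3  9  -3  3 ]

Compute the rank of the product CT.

First compute CT:
[[ -6, -18,   6,  -6],
 [ 12,  36, -12,  12],
 [  6,  18,  -6,   6],
 [ 12,  36, -12,  12]]
Now row reduce the product.
R2 ← R2 + (2)·R1: [0, 0, 0, 0]
R3 ← R3 + R1: [0, 0, 0, 0]
R4 ← R4 + (2)·R1: [0, 0, 0, 0]
1 nonzero row, so rank(CT) = 1.

1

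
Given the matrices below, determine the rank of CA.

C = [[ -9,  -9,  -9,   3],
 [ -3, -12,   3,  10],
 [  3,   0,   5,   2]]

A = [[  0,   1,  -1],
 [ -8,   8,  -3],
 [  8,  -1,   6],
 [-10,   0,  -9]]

2

First compute CA:
[[-30, -72, -45],
 [ 20, -102, -33],
 [ 20,  -2,   9]]
Now row reduce the product.
R2 ← R2 + (2/3)·R1: [0, -150, -63]
R3 ← R3 + (2/3)·R1: [0, -50, -21]
R3 ← R3 − (1/3)·R2: [0, 0, 0]
2 nonzero rows, so rank(CA) = 2.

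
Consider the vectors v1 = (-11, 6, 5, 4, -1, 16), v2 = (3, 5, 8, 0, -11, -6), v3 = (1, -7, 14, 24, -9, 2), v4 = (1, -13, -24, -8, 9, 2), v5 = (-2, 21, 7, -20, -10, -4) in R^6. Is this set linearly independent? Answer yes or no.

no

Form the matrix with these vectors as rows and row reduce.
R2 ← R2 + (3/11)·R1: [0, 73/11, 103/11, 12/11, -124/11, -18/11]
R3 ← R3 + (1/11)·R1: [0, -71/11, 159/11, 268/11, -100/11, 38/11]
R4 ← R4 + (1/11)·R1: [0, -137/11, -259/11, -84/11, 98/11, 38/11]
R5 ← R5 − (2/11)·R1: [0, 219/11, 67/11, -228/11, -108/11, -76/11]
R3 ← R3 + (71/73)·R2: [0, 0, 1720/73, 1856/73, -1464/73, 136/73]
R4 ← R4 + (137/73)·R2: [0, 0, -436/73, -408/73, -894/73, 28/73]
R5 ← R5 − (3)·R2: [0, 0, -22, -24, 24, -2]
R4 ← R4 + (109/430)·R3: [0, 0, 0, 184/215, -3726/215, 184/215]
R5 ← R5 + (803/860)·R3: [0, 0, 0, -56/215, 1134/215, -56/215]
R5 ← R5 + (7/23)·R4: [0, 0, 0, 0, 0, 0]
4 nonzero rows, so the 5 vectors span a space of dimension 4.
Since 4 < 5, the vectors are linearly dependent.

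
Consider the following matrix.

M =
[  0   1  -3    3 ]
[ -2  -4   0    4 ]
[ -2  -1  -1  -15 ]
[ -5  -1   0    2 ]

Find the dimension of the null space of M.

Row reduce to echelon form.
Swap R1 ↔ R2
R3 ← R3 − R1: [0, 3, -1, -19]
R4 ← R4 − (5/2)·R1: [0, 9, 0, -8]
R3 ← R3 − (3)·R2: [0, 0, 8, -28]
R4 ← R4 − (9)·R2: [0, 0, 27, -35]
R4 ← R4 − (27/8)·R3: [0, 0, 0, 119/2]
4 nonzero rows, so rank(M) = 4.
M has 4 columns; by rank–nullity, nullity = 4 − 4 = 0.

0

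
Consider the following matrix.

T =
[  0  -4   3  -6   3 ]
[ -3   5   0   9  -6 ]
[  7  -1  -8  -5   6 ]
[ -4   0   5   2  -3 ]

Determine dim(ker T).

3

Row reduce to echelon form.
Swap R1 ↔ R2
R3 ← R3 + (7/3)·R1: [0, 32/3, -8, 16, -8]
R4 ← R4 − (4/3)·R1: [0, -20/3, 5, -10, 5]
R3 ← R3 + (8/3)·R2: [0, 0, 0, 0, 0]
R4 ← R4 − (5/3)·R2: [0, 0, 0, 0, 0]
2 nonzero rows, so rank(T) = 2.
T has 5 columns; by rank–nullity, nullity = 5 − 2 = 3.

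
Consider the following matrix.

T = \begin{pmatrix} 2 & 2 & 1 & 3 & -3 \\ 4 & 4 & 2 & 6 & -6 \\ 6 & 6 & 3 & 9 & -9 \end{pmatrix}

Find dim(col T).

1

Row reduce to echelon form.
R2 ← R2 − (2)·R1: [0, 0, 0, 0, 0]
R3 ← R3 − (3)·R1: [0, 0, 0, 0, 0]
Echelon form has 1 nonzero row, so rank(T) = 1.
The column space has dimension equal to the rank: 1.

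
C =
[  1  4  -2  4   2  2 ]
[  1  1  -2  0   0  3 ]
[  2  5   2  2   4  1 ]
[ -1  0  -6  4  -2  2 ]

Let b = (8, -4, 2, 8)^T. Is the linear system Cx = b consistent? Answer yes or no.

no

Row reduce the augmented matrix [C | b].
R2 ← R2 − R1: [0, -3, 0, -4, -2, 1, -12]
R3 ← R3 − (2)·R1: [0, -3, 6, -6, 0, -3, -14]
R4 ← R4 + R1: [0, 4, -8, 8, 0, 4, 16]
R3 ← R3 − R2: [0, 0, 6, -2, 2, -4, -2]
R4 ← R4 + (4/3)·R2: [0, 0, -8, 8/3, -8/3, 16/3, 0]
R4 ← R4 + (4/3)·R3: [0, 0, 0, 0, 0, 0, -8/3]
The echelon form has 4 nonzero rows; the last pivot sits in the augmented column, so rank(C) = 3 but rank([C|b]) = 4.
Since the ranks differ, the system is inconsistent.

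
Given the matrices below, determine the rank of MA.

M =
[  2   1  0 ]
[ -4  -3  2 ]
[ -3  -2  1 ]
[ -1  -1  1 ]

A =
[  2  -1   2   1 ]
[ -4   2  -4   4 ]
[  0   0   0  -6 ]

First compute MA:
[[  0,   0,   0,   6],
 [  4,  -2,   4, -28],
 [  2,  -1,   2, -17],
 [  2,  -1,   2, -11]]
Now row reduce the product.
Swap R1 ↔ R2
R3 ← R3 − (1/2)·R1: [0, 0, 0, -3]
R4 ← R4 − (1/2)·R1: [0, 0, 0, 3]
R3 ← R3 + (1/2)·R2: [0, 0, 0, 0]
R4 ← R4 − (1/2)·R2: [0, 0, 0, 0]
2 nonzero rows, so rank(MA) = 2.

2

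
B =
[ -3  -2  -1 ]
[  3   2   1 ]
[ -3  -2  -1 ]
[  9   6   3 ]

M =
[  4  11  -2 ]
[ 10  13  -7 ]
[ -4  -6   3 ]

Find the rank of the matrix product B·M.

1

First compute BM:
[[-28, -53,  17],
 [ 28,  53, -17],
 [-28, -53,  17],
 [ 84, 159, -51]]
Now row reduce the product.
R2 ← R2 + R1: [0, 0, 0]
R3 ← R3 − R1: [0, 0, 0]
R4 ← R4 + (3)·R1: [0, 0, 0]
1 nonzero row, so rank(BM) = 1.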